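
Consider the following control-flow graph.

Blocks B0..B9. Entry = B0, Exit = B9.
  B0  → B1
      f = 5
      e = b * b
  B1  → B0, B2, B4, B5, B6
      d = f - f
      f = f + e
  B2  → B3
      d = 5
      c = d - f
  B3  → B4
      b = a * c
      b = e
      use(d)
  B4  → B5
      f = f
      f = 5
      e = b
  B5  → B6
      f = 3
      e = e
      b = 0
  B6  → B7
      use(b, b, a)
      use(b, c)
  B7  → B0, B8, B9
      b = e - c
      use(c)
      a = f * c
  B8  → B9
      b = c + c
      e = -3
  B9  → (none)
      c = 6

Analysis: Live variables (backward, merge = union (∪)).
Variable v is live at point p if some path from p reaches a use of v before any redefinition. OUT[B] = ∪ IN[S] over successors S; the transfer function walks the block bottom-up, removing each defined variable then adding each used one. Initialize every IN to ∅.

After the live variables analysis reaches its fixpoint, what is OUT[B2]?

Answer: {a, c, d, e, f}

Working:
Fixpoint table:
  B0:  IN={a, b, c}  OUT={a, b, c, e, f}
  B1:  IN={a, b, c, e, f}  OUT={a, b, c, e, f}
  B2:  IN={a, e, f}  OUT={a, c, d, e, f}
  B3:  IN={a, c, d, e, f}  OUT={a, b, c, f}
  B4:  IN={a, b, c, f}  OUT={a, c, e}
  B5:  IN={a, c, e}  OUT={a, b, c, e, f}
  B6:  IN={a, b, c, e, f}  OUT={c, e, f}
  B7:  IN={c, e, f}  OUT={a, b, c}
  B8:  IN={c}  OUT={}
  B9:  IN={}  OUT={}

Merge at B2: OUT[B2] = IN[B3] = {a, c, d, e, f}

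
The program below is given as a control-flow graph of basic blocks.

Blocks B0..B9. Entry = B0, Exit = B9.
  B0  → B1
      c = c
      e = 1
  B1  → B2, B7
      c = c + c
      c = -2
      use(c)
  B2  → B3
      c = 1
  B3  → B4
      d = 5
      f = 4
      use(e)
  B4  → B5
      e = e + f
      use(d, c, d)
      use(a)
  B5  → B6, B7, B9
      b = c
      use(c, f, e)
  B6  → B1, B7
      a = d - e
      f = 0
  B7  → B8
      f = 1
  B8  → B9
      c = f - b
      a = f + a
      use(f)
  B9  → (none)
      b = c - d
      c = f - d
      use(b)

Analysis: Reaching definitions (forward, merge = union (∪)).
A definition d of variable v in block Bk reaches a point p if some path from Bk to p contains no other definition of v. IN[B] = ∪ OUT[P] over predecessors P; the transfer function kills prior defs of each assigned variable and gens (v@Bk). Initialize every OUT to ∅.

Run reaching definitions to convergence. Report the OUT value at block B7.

Answer: {a@B6, b@B5, c@B1, c@B2, d@B3, e@B0, e@B4, f@B7}

Working:
Fixpoint table:
  B0:   IN={}   OUT={c@B0, e@B0}
  B1:   IN={a@B6, b@B5, c@B0, c@B2, d@B3, e@B0, e@B4, f@B6}   OUT={a@B6, b@B5, c@B1, d@B3, e@B0, e@B4, f@B6}
  B2:   IN={a@B6, b@B5, c@B1, d@B3, e@B0, e@B4, f@B6}   OUT={a@B6, b@B5, c@B2, d@B3, e@B0, e@B4, f@B6}
  B3:   IN={a@B6, b@B5, c@B2, d@B3, e@B0, e@B4, f@B6}   OUT={a@B6, b@B5, c@B2, d@B3, e@B0, e@B4, f@B3}
  B4:   IN={a@B6, b@B5, c@B2, d@B3, e@B0, e@B4, f@B3}   OUT={a@B6, b@B5, c@B2, d@B3, e@B4, f@B3}
  B5:   IN={a@B6, b@B5, c@B2, d@B3, e@B4, f@B3}   OUT={a@B6, b@B5, c@B2, d@B3, e@B4, f@B3}
  B6:   IN={a@B6, b@B5, c@B2, d@B3, e@B4, f@B3}   OUT={a@B6, b@B5, c@B2, d@B3, e@B4, f@B6}
  B7:   IN={a@B6, b@B5, c@B1, c@B2, d@B3, e@B0, e@B4, f@B3, f@B6}   OUT={a@B6, b@B5, c@B1, c@B2, d@B3, e@B0, e@B4, f@B7}
  B8:   IN={a@B6, b@B5, c@B1, c@B2, d@B3, e@B0, e@B4, f@B7}   OUT={a@B8, b@B5, c@B8, d@B3, e@B0, e@B4, f@B7}
  B9:   IN={a@B6, a@B8, b@B5, c@B2, c@B8, d@B3, e@B0, e@B4, f@B3, f@B7}   OUT={a@B6, a@B8, b@B9, c@B9, d@B3, e@B0, e@B4, f@B3, f@B7}

Merge at B7: IN[B7] = OUT[B1] ⊔ OUT[B5] ⊔ OUT[B6] = {a@B6, b@B5, c@B1, c@B2, d@B3, e@B0, e@B4, f@B3, f@B6}
Applying B7's transfer function to that IN value gives OUT[B7] (row B7 above).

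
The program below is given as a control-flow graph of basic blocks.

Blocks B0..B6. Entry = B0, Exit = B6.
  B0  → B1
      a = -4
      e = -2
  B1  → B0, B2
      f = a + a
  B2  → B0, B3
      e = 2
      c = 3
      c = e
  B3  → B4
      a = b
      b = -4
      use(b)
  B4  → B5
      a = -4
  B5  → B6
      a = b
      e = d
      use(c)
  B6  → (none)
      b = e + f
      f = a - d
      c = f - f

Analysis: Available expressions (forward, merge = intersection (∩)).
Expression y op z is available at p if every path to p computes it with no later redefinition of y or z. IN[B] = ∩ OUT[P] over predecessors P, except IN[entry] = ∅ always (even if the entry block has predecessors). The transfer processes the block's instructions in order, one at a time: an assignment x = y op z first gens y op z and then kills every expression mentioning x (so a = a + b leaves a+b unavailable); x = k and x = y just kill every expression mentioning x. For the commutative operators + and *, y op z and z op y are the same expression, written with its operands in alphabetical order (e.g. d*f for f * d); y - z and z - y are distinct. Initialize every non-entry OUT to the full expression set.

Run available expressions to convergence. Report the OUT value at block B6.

Per-block solution:
  B0:   IN={}   OUT={}
  B1:   IN={}   OUT={a+a}
  B2:   IN={a+a}   OUT={a+a}
  B3:   IN={a+a}   OUT={}
  B4:   IN={}   OUT={}
  B5:   IN={}   OUT={}
  B6:   IN={}   OUT={a-d, f-f}

Merge at B6: IN[B6] = OUT[B5] = {}
Applying B6's transfer function to that IN value gives OUT[B6] (row B6 above).

Answer: {a-d, f-f}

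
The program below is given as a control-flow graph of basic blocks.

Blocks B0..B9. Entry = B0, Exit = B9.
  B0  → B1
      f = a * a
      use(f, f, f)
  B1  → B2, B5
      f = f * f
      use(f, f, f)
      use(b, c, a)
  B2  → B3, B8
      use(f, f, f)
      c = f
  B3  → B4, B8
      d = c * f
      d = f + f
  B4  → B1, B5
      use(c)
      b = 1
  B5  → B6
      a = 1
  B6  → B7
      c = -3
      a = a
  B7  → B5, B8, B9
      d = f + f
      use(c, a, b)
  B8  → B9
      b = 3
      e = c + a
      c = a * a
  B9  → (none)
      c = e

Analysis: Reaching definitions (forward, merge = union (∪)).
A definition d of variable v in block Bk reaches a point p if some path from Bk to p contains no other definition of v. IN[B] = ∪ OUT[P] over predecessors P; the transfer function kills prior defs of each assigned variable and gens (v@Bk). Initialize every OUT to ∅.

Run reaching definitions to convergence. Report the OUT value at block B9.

Answer: {a@B6, b@B4, b@B8, c@B9, d@B3, d@B7, e@B8, f@B1}

Working:
Converged values:
  B0: | IN={} | OUT={f@B0}
  B1: | IN={b@B4, c@B2, d@B3, f@B0, f@B1} | OUT={b@B4, c@B2, d@B3, f@B1}
  B2: | IN={b@B4, c@B2, d@B3, f@B1} | OUT={b@B4, c@B2, d@B3, f@B1}
  B3: | IN={b@B4, c@B2, d@B3, f@B1} | OUT={b@B4, c@B2, d@B3, f@B1}
  B4: | IN={b@B4, c@B2, d@B3, f@B1} | OUT={b@B4, c@B2, d@B3, f@B1}
  B5: | IN={a@B6, b@B4, c@B2, c@B6, d@B3, d@B7, f@B1} | OUT={a@B5, b@B4, c@B2, c@B6, d@B3, d@B7, f@B1}
  B6: | IN={a@B5, b@B4, c@B2, c@B6, d@B3, d@B7, f@B1} | OUT={a@B6, b@B4, c@B6, d@B3, d@B7, f@B1}
  B7: | IN={a@B6, b@B4, c@B6, d@B3, d@B7, f@B1} | OUT={a@B6, b@B4, c@B6, d@B7, f@B1}
  B8: | IN={a@B6, b@B4, c@B2, c@B6, d@B3, d@B7, f@B1} | OUT={a@B6, b@B8, c@B8, d@B3, d@B7, e@B8, f@B1}
  B9: | IN={a@B6, b@B4, b@B8, c@B6, c@B8, d@B3, d@B7, e@B8, f@B1} | OUT={a@B6, b@B4, b@B8, c@B9, d@B3, d@B7, e@B8, f@B1}

Merge at B9: IN[B9] = OUT[B7] ⊔ OUT[B8] = {a@B6, b@B4, b@B8, c@B6, c@B8, d@B3, d@B7, e@B8, f@B1}
Applying B9's transfer function to that IN value gives OUT[B9] (row B9 above).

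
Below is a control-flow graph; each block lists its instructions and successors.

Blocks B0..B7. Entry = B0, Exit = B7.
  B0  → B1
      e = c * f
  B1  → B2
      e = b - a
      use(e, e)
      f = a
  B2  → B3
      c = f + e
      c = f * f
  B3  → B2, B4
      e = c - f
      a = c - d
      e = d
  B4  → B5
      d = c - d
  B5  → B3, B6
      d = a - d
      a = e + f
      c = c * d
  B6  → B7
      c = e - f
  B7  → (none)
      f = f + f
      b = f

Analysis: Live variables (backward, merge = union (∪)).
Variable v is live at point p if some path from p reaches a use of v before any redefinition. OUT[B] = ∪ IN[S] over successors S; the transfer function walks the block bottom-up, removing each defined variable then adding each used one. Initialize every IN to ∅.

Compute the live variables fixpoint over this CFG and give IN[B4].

Answer: {a, c, d, e, f}

Working:
Converged values:
  B0: | IN={a, b, c, d, f} | OUT={a, b, d}
  B1: | IN={a, b, d} | OUT={d, e, f}
  B2: | IN={d, e, f} | OUT={c, d, f}
  B3: | IN={c, d, f} | OUT={a, c, d, e, f}
  B4: | IN={a, c, d, e, f} | OUT={a, c, d, e, f}
  B5: | IN={a, c, d, e, f} | OUT={c, d, e, f}
  B6: | IN={e, f} | OUT={f}
  B7: | IN={f} | OUT={}

Merge at B4: OUT[B4] = IN[B5] = {a, c, d, e, f}
Applying B4's transfer function to that OUT value gives IN[B4] (row B4 above).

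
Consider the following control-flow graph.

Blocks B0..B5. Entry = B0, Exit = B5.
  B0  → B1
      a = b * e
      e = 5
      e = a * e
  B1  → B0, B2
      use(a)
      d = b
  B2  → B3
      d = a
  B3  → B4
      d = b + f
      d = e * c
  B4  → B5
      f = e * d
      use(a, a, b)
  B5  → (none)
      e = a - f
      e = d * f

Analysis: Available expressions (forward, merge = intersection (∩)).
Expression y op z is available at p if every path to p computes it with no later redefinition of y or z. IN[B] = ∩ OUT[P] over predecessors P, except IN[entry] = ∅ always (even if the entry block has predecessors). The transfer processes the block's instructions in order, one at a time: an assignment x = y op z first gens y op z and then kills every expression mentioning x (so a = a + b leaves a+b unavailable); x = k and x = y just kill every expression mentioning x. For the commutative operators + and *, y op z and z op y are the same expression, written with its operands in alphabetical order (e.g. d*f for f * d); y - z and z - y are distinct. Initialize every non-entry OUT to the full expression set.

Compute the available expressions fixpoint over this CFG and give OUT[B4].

Answer: {c*e, d*e}

Trace:
Per-block solution:
  B0:  IN={}  OUT={}
  B1:  IN={}  OUT={}
  B2:  IN={}  OUT={}
  B3:  IN={}  OUT={b+f, c*e}
  B4:  IN={b+f, c*e}  OUT={c*e, d*e}
  B5:  IN={c*e, d*e}  OUT={a-f, d*f}

Merge at B4: IN[B4] = OUT[B3] = {b+f, c*e}
Applying B4's transfer function to that IN value gives OUT[B4] (row B4 above).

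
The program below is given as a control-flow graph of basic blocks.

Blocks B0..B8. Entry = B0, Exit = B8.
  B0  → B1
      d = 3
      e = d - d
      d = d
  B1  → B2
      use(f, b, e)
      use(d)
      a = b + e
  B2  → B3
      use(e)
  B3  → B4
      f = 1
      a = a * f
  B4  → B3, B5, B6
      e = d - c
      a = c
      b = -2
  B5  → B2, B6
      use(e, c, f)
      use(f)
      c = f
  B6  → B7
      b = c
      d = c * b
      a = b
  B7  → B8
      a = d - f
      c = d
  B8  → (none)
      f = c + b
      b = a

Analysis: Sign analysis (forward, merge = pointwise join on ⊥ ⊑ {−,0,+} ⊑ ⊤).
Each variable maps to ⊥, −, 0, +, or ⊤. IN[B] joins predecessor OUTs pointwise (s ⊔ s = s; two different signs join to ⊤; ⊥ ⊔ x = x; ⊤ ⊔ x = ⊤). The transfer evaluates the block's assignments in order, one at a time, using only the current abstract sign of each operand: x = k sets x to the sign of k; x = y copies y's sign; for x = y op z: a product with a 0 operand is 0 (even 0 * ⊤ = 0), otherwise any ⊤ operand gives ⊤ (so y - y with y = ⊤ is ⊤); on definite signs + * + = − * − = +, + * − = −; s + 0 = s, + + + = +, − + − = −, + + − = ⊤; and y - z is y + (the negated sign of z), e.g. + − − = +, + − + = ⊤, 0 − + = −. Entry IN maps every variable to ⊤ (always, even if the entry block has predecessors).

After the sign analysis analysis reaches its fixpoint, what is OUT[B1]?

Per-block solution:
  B0: | IN=(all ⊤) | OUT={d:+; rest ⊤}
  B1: | IN={d:+; rest ⊤} | OUT={d:+; rest ⊤}
  B2: | IN={d:+; rest ⊤} | OUT={d:+; rest ⊤}
  B3: | IN={d:+; rest ⊤} | OUT={d:+, f:+; rest ⊤}
  B4: | IN={d:+, f:+; rest ⊤} | OUT={b:-, d:+, f:+; rest ⊤}
  B5: | IN={b:-, d:+, f:+; rest ⊤} | OUT={b:-, c:+, d:+, f:+; rest ⊤}
  B6: | IN={b:-, d:+, f:+; rest ⊤} | OUT={f:+; rest ⊤}
  B7: | IN={f:+; rest ⊤} | OUT={f:+; rest ⊤}
  B8: | IN={f:+; rest ⊤} | OUT=(all ⊤)

Merge at B1: IN[B1] = OUT[B0] = {a: ⊤, b: ⊤, c: ⊤, d: +, e: ⊤, f: ⊤}
Applying B1's transfer function to that IN value gives OUT[B1] (row B1 above).

Answer: {a: ⊤, b: ⊤, c: ⊤, d: +, e: ⊤, f: ⊤}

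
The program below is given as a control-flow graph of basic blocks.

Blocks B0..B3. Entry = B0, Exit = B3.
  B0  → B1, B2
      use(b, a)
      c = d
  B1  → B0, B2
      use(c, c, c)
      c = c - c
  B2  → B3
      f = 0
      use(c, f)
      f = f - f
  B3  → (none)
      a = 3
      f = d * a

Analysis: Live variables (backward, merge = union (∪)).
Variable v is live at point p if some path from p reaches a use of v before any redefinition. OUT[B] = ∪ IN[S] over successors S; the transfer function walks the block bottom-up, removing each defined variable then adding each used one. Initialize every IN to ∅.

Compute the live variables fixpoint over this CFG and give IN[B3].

Answer: {d}

Derivation:
Converged values:
  B0:   IN={a, b, d}   OUT={a, b, c, d}
  B1:   IN={a, b, c, d}   OUT={a, b, c, d}
  B2:   IN={c, d}   OUT={d}
  B3:   IN={d}   OUT={}

B3 is the boundary node: OUT[B3] = {}
Applying B3's transfer function to that OUT value gives IN[B3] (row B3 above).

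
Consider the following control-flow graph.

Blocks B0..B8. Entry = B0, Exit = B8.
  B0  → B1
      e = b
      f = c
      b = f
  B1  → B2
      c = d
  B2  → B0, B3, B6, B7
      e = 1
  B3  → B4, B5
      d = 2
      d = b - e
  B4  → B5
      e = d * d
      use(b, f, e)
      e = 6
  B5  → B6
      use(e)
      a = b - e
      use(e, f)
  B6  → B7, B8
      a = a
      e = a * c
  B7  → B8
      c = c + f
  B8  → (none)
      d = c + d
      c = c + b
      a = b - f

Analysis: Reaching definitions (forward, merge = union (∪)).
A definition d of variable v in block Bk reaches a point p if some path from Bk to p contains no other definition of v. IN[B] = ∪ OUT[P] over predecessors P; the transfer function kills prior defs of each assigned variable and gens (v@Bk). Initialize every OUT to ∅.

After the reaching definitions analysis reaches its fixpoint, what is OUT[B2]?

Answer: {b@B0, c@B1, e@B2, f@B0}

Derivation:
Converged values:
  B0:   IN={b@B0, c@B1, e@B2, f@B0}   OUT={b@B0, c@B1, e@B0, f@B0}
  B1:   IN={b@B0, c@B1, e@B0, f@B0}   OUT={b@B0, c@B1, e@B0, f@B0}
  B2:   IN={b@B0, c@B1, e@B0, f@B0}   OUT={b@B0, c@B1, e@B2, f@B0}
  B3:   IN={b@B0, c@B1, e@B2, f@B0}   OUT={b@B0, c@B1, d@B3, e@B2, f@B0}
  B4:   IN={b@B0, c@B1, d@B3, e@B2, f@B0}   OUT={b@B0, c@B1, d@B3, e@B4, f@B0}
  B5:   IN={b@B0, c@B1, d@B3, e@B2, e@B4, f@B0}   OUT={a@B5, b@B0, c@B1, d@B3, e@B2, e@B4, f@B0}
  B6:   IN={a@B5, b@B0, c@B1, d@B3, e@B2, e@B4, f@B0}   OUT={a@B6, b@B0, c@B1, d@B3, e@B6, f@B0}
  B7:   IN={a@B6, b@B0, c@B1, d@B3, e@B2, e@B6, f@B0}   OUT={a@B6, b@B0, c@B7, d@B3, e@B2, e@B6, f@B0}
  B8:   IN={a@B6, b@B0, c@B1, c@B7, d@B3, e@B2, e@B6, f@B0}   OUT={a@B8, b@B0, c@B8, d@B8, e@B2, e@B6, f@B0}

Merge at B2: IN[B2] = OUT[B1] = {b@B0, c@B1, e@B0, f@B0}
Applying B2's transfer function to that IN value gives OUT[B2] (row B2 above).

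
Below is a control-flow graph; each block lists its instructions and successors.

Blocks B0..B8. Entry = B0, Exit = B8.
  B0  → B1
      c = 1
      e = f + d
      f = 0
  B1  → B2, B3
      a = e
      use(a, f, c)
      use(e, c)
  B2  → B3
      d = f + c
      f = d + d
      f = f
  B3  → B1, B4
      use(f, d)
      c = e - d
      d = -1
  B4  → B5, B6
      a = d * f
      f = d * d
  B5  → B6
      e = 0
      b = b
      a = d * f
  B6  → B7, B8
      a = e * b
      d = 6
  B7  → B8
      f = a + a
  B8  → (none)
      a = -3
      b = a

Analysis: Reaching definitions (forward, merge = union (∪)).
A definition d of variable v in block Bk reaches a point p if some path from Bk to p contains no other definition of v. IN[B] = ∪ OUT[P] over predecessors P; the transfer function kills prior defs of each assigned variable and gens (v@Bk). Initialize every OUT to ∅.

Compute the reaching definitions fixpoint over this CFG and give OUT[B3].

Answer: {a@B1, c@B3, d@B3, e@B0, f@B0, f@B2}

Trace:
Per-block solution:
  B0:   IN={}   OUT={c@B0, e@B0, f@B0}
  B1:   IN={a@B1, c@B0, c@B3, d@B3, e@B0, f@B0, f@B2}   OUT={a@B1, c@B0, c@B3, d@B3, e@B0, f@B0, f@B2}
  B2:   IN={a@B1, c@B0, c@B3, d@B3, e@B0, f@B0, f@B2}   OUT={a@B1, c@B0, c@B3, d@B2, e@B0, f@B2}
  B3:   IN={a@B1, c@B0, c@B3, d@B2, d@B3, e@B0, f@B0, f@B2}   OUT={a@B1, c@B3, d@B3, e@B0, f@B0, f@B2}
  B4:   IN={a@B1, c@B3, d@B3, e@B0, f@B0, f@B2}   OUT={a@B4, c@B3, d@B3, e@B0, f@B4}
  B5:   IN={a@B4, c@B3, d@B3, e@B0, f@B4}   OUT={a@B5, b@B5, c@B3, d@B3, e@B5, f@B4}
  B6:   IN={a@B4, a@B5, b@B5, c@B3, d@B3, e@B0, e@B5, f@B4}   OUT={a@B6, b@B5, c@B3, d@B6, e@B0, e@B5, f@B4}
  B7:   IN={a@B6, b@B5, c@B3, d@B6, e@B0, e@B5, f@B4}   OUT={a@B6, b@B5, c@B3, d@B6, e@B0, e@B5, f@B7}
  B8:   IN={a@B6, b@B5, c@B3, d@B6, e@B0, e@B5, f@B4, f@B7}   OUT={a@B8, b@B8, c@B3, d@B6, e@B0, e@B5, f@B4, f@B7}

Merge at B3: IN[B3] = OUT[B1] ⊔ OUT[B2] = {a@B1, c@B0, c@B3, d@B2, d@B3, e@B0, f@B0, f@B2}
Applying B3's transfer function to that IN value gives OUT[B3] (row B3 above).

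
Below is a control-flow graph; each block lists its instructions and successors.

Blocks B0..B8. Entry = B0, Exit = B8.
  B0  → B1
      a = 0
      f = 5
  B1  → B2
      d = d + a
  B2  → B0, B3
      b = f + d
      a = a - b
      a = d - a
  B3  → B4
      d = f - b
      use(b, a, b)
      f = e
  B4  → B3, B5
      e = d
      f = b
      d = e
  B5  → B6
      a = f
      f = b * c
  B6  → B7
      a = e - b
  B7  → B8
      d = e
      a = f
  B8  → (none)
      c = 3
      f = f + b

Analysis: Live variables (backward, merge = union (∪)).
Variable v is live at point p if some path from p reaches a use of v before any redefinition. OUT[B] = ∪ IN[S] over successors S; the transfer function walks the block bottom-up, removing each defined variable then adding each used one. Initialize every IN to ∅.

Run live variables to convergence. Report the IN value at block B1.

Answer: {a, c, d, e, f}

Derivation:
Converged values:
  B0: | IN={c, d, e} | OUT={a, c, d, e, f}
  B1: | IN={a, c, d, e, f} | OUT={a, c, d, e, f}
  B2: | IN={a, c, d, e, f} | OUT={a, b, c, d, e, f}
  B3: | IN={a, b, c, e, f} | OUT={a, b, c, d}
  B4: | IN={a, b, c, d} | OUT={a, b, c, e, f}
  B5: | IN={b, c, e, f} | OUT={b, e, f}
  B6: | IN={b, e, f} | OUT={b, e, f}
  B7: | IN={b, e, f} | OUT={b, f}
  B8: | IN={b, f} | OUT={}

Merge at B1: OUT[B1] = IN[B2] = {a, c, d, e, f}
Applying B1's transfer function to that OUT value gives IN[B1] (row B1 above).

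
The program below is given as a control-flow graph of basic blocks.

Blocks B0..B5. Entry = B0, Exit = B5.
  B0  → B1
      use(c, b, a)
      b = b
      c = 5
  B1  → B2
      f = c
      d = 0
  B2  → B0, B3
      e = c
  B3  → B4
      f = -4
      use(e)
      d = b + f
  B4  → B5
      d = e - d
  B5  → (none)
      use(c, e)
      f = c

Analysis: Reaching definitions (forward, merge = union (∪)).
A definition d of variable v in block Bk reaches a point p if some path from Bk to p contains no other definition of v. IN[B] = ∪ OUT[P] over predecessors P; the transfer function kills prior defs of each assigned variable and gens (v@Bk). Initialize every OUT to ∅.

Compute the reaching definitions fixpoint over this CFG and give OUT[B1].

Answer: {b@B0, c@B0, d@B1, e@B2, f@B1}

Trace:
Per-block solution:
  B0:  IN={b@B0, c@B0, d@B1, e@B2, f@B1}  OUT={b@B0, c@B0, d@B1, e@B2, f@B1}
  B1:  IN={b@B0, c@B0, d@B1, e@B2, f@B1}  OUT={b@B0, c@B0, d@B1, e@B2, f@B1}
  B2:  IN={b@B0, c@B0, d@B1, e@B2, f@B1}  OUT={b@B0, c@B0, d@B1, e@B2, f@B1}
  B3:  IN={b@B0, c@B0, d@B1, e@B2, f@B1}  OUT={b@B0, c@B0, d@B3, e@B2, f@B3}
  B4:  IN={b@B0, c@B0, d@B3, e@B2, f@B3}  OUT={b@B0, c@B0, d@B4, e@B2, f@B3}
  B5:  IN={b@B0, c@B0, d@B4, e@B2, f@B3}  OUT={b@B0, c@B0, d@B4, e@B2, f@B5}

Merge at B1: IN[B1] = OUT[B0] = {b@B0, c@B0, d@B1, e@B2, f@B1}
Applying B1's transfer function to that IN value gives OUT[B1] (row B1 above).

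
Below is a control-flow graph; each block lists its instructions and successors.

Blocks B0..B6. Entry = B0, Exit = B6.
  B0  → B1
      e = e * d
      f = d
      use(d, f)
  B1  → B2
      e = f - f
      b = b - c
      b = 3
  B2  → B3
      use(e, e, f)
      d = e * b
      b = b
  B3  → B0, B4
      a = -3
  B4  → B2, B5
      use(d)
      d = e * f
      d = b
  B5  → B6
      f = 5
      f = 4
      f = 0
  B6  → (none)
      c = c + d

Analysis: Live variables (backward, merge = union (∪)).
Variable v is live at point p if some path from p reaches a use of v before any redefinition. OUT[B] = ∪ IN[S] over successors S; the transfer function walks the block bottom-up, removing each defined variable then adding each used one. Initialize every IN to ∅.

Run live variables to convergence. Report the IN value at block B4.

Answer: {b, c, d, e, f}

Working:
Per-block solution:
  B0:   IN={b, c, d, e}   OUT={b, c, f}
  B1:   IN={b, c, f}   OUT={b, c, e, f}
  B2:   IN={b, c, e, f}   OUT={b, c, d, e, f}
  B3:   IN={b, c, d, e, f}   OUT={b, c, d, e, f}
  B4:   IN={b, c, d, e, f}   OUT={b, c, d, e, f}
  B5:   IN={c, d}   OUT={c, d}
  B6:   IN={c, d}   OUT={}

Merge at B4: OUT[B4] = IN[B2] ⊔ IN[B5] = {b, c, d, e, f}
Applying B4's transfer function to that OUT value gives IN[B4] (row B4 above).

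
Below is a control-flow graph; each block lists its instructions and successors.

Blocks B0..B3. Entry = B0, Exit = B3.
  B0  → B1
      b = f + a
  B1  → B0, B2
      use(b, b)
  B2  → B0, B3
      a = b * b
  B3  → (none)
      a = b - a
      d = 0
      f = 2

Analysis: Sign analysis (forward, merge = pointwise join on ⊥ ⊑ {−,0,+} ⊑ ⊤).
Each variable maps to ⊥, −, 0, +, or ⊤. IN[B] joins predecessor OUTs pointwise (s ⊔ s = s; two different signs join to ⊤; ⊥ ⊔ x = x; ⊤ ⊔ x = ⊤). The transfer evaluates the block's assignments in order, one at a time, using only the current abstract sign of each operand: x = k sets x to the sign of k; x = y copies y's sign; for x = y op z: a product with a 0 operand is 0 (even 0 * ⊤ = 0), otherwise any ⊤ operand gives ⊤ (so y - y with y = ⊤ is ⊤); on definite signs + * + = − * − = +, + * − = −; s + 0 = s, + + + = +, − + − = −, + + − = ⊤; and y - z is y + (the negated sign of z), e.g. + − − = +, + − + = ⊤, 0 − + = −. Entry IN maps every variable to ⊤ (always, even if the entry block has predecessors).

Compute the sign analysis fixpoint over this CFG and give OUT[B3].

Converged values:
  B0:   IN=(all ⊤)   OUT=(all ⊤)
  B1:   IN=(all ⊤)   OUT=(all ⊤)
  B2:   IN=(all ⊤)   OUT=(all ⊤)
  B3:   IN=(all ⊤)   OUT={d:0, f:+; rest ⊤}

Merge at B3: IN[B3] = OUT[B2] = {a: ⊤, b: ⊤, c: ⊤, d: ⊤, e: ⊤, f: ⊤}
Applying B3's transfer function to that IN value gives OUT[B3] (row B3 above).

Answer: {a: ⊤, b: ⊤, c: ⊤, d: 0, e: ⊤, f: +}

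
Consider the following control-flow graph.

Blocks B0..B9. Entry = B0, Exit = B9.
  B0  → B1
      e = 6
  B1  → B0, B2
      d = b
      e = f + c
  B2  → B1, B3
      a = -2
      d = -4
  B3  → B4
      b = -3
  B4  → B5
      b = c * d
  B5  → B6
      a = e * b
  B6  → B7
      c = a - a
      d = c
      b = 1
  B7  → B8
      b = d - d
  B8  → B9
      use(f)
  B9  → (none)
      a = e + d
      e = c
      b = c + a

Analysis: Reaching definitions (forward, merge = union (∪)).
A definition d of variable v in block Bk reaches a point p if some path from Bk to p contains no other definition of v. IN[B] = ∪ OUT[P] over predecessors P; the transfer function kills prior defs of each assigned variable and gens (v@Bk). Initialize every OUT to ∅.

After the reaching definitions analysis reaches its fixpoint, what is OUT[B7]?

Converged values:
  B0:  IN={a@B2, d@B1, e@B1}  OUT={a@B2, d@B1, e@B0}
  B1:  IN={a@B2, d@B1, d@B2, e@B0, e@B1}  OUT={a@B2, d@B1, e@B1}
  B2:  IN={a@B2, d@B1, e@B1}  OUT={a@B2, d@B2, e@B1}
  B3:  IN={a@B2, d@B2, e@B1}  OUT={a@B2, b@B3, d@B2, e@B1}
  B4:  IN={a@B2, b@B3, d@B2, e@B1}  OUT={a@B2, b@B4, d@B2, e@B1}
  B5:  IN={a@B2, b@B4, d@B2, e@B1}  OUT={a@B5, b@B4, d@B2, e@B1}
  B6:  IN={a@B5, b@B4, d@B2, e@B1}  OUT={a@B5, b@B6, c@B6, d@B6, e@B1}
  B7:  IN={a@B5, b@B6, c@B6, d@B6, e@B1}  OUT={a@B5, b@B7, c@B6, d@B6, e@B1}
  B8:  IN={a@B5, b@B7, c@B6, d@B6, e@B1}  OUT={a@B5, b@B7, c@B6, d@B6, e@B1}
  B9:  IN={a@B5, b@B7, c@B6, d@B6, e@B1}  OUT={a@B9, b@B9, c@B6, d@B6, e@B9}

Merge at B7: IN[B7] = OUT[B6] = {a@B5, b@B6, c@B6, d@B6, e@B1}
Applying B7's transfer function to that IN value gives OUT[B7] (row B7 above).

Answer: {a@B5, b@B7, c@B6, d@B6, e@B1}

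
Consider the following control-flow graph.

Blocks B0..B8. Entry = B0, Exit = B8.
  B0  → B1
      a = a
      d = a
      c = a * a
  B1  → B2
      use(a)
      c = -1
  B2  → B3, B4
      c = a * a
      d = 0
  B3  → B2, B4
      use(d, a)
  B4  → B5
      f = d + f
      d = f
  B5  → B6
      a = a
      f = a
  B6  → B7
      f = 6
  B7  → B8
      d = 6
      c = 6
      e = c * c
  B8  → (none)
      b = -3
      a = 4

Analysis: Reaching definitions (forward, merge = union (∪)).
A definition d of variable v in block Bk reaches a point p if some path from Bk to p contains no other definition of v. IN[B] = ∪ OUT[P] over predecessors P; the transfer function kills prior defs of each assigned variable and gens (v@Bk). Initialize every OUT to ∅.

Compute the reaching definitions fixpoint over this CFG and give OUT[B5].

Fixpoint table:
  B0:   IN={}   OUT={a@B0, c@B0, d@B0}
  B1:   IN={a@B0, c@B0, d@B0}   OUT={a@B0, c@B1, d@B0}
  B2:   IN={a@B0, c@B1, c@B2, d@B0, d@B2}   OUT={a@B0, c@B2, d@B2}
  B3:   IN={a@B0, c@B2, d@B2}   OUT={a@B0, c@B2, d@B2}
  B4:   IN={a@B0, c@B2, d@B2}   OUT={a@B0, c@B2, d@B4, f@B4}
  B5:   IN={a@B0, c@B2, d@B4, f@B4}   OUT={a@B5, c@B2, d@B4, f@B5}
  B6:   IN={a@B5, c@B2, d@B4, f@B5}   OUT={a@B5, c@B2, d@B4, f@B6}
  B7:   IN={a@B5, c@B2, d@B4, f@B6}   OUT={a@B5, c@B7, d@B7, e@B7, f@B6}
  B8:   IN={a@B5, c@B7, d@B7, e@B7, f@B6}   OUT={a@B8, b@B8, c@B7, d@B7, e@B7, f@B6}

Merge at B5: IN[B5] = OUT[B4] = {a@B0, c@B2, d@B4, f@B4}
Applying B5's transfer function to that IN value gives OUT[B5] (row B5 above).

Answer: {a@B5, c@B2, d@B4, f@B5}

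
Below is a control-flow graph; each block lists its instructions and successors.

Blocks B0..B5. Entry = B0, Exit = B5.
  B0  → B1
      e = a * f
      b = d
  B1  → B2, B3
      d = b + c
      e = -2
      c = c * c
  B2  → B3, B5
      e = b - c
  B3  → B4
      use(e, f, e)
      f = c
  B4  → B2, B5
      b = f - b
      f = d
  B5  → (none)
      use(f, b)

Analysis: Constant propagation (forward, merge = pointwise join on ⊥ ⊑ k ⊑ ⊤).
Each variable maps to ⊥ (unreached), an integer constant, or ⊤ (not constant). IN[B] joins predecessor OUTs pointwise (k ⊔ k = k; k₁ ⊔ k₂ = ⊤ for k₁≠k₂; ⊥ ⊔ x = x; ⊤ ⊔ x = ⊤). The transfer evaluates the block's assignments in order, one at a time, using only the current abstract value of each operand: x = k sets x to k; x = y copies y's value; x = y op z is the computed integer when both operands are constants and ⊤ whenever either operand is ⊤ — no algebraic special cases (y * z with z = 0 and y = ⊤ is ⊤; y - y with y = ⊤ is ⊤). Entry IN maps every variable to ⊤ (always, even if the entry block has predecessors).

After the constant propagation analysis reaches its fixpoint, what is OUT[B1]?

Answer: {a: ⊤, b: ⊤, c: ⊤, d: ⊤, e: -2, f: ⊤}

Trace:
Converged values:
  B0: | IN=(all ⊤) | OUT=(all ⊤)
  B1: | IN=(all ⊤) | OUT={e:-2; rest ⊤}
  B2: | IN=(all ⊤) | OUT=(all ⊤)
  B3: | IN=(all ⊤) | OUT=(all ⊤)
  B4: | IN=(all ⊤) | OUT=(all ⊤)
  B5: | IN=(all ⊤) | OUT=(all ⊤)

Merge at B1: IN[B1] = OUT[B0] = {a: ⊤, b: ⊤, c: ⊤, d: ⊤, e: ⊤, f: ⊤}
Applying B1's transfer function to that IN value gives OUT[B1] (row B1 above).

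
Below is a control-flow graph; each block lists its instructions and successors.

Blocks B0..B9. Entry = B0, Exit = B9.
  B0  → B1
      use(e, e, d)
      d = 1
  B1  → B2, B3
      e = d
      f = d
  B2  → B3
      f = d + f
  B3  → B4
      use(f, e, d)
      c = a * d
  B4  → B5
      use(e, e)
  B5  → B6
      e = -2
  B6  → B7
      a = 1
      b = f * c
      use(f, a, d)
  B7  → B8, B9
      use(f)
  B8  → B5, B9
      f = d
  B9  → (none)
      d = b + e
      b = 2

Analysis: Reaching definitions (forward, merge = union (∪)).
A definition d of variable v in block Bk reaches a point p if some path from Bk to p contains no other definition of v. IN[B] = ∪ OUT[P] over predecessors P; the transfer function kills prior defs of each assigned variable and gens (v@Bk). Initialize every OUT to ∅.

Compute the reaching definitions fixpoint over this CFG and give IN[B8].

Fixpoint table:
  B0:  IN={}  OUT={d@B0}
  B1:  IN={d@B0}  OUT={d@B0, e@B1, f@B1}
  B2:  IN={d@B0, e@B1, f@B1}  OUT={d@B0, e@B1, f@B2}
  B3:  IN={d@B0, e@B1, f@B1, f@B2}  OUT={c@B3, d@B0, e@B1, f@B1, f@B2}
  B4:  IN={c@B3, d@B0, e@B1, f@B1, f@B2}  OUT={c@B3, d@B0, e@B1, f@B1, f@B2}
  B5:  IN={a@B6, b@B6, c@B3, d@B0, e@B1, e@B5, f@B1, f@B2, f@B8}  OUT={a@B6, b@B6, c@B3, d@B0, e@B5, f@B1, f@B2, f@B8}
  B6:  IN={a@B6, b@B6, c@B3, d@B0, e@B5, f@B1, f@B2, f@B8}  OUT={a@B6, b@B6, c@B3, d@B0, e@B5, f@B1, f@B2, f@B8}
  B7:  IN={a@B6, b@B6, c@B3, d@B0, e@B5, f@B1, f@B2, f@B8}  OUT={a@B6, b@B6, c@B3, d@B0, e@B5, f@B1, f@B2, f@B8}
  B8:  IN={a@B6, b@B6, c@B3, d@B0, e@B5, f@B1, f@B2, f@B8}  OUT={a@B6, b@B6, c@B3, d@B0, e@B5, f@B8}
  B9:  IN={a@B6, b@B6, c@B3, d@B0, e@B5, f@B1, f@B2, f@B8}  OUT={a@B6, b@B9, c@B3, d@B9, e@B5, f@B1, f@B2, f@B8}

Merge at B8: IN[B8] = OUT[B7] = {a@B6, b@B6, c@B3, d@B0, e@B5, f@B1, f@B2, f@B8}

Answer: {a@B6, b@B6, c@B3, d@B0, e@B5, f@B1, f@B2, f@B8}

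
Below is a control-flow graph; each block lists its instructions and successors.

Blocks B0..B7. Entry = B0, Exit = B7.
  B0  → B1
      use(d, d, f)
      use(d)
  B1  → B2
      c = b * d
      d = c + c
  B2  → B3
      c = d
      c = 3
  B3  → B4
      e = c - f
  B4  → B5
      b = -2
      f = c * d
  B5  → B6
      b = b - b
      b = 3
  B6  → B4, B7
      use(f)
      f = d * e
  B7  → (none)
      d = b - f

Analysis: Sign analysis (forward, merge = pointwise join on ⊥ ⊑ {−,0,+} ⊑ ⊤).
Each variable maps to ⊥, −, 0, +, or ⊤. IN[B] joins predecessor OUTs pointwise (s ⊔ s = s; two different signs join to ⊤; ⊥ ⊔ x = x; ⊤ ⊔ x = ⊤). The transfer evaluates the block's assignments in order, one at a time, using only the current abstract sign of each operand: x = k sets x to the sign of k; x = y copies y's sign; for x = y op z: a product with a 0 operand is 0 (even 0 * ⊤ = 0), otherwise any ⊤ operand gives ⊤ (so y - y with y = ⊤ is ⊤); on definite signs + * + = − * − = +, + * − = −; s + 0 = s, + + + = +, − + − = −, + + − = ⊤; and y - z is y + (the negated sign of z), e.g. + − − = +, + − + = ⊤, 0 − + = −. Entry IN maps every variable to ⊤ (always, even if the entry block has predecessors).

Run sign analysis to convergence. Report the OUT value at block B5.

Answer: {a: ⊤, b: +, c: +, d: ⊤, e: ⊤, f: ⊤}

Trace:
Per-block solution:
  B0: | IN=(all ⊤) | OUT=(all ⊤)
  B1: | IN=(all ⊤) | OUT=(all ⊤)
  B2: | IN=(all ⊤) | OUT={c:+; rest ⊤}
  B3: | IN={c:+; rest ⊤} | OUT={c:+; rest ⊤}
  B4: | IN={c:+; rest ⊤} | OUT={b:-, c:+; rest ⊤}
  B5: | IN={b:-, c:+; rest ⊤} | OUT={b:+, c:+; rest ⊤}
  B6: | IN={b:+, c:+; rest ⊤} | OUT={b:+, c:+; rest ⊤}
  B7: | IN={b:+, c:+; rest ⊤} | OUT={b:+, c:+; rest ⊤}

Merge at B5: IN[B5] = OUT[B4] = {a: ⊤, b: -, c: +, d: ⊤, e: ⊤, f: ⊤}
Applying B5's transfer function to that IN value gives OUT[B5] (row B5 above).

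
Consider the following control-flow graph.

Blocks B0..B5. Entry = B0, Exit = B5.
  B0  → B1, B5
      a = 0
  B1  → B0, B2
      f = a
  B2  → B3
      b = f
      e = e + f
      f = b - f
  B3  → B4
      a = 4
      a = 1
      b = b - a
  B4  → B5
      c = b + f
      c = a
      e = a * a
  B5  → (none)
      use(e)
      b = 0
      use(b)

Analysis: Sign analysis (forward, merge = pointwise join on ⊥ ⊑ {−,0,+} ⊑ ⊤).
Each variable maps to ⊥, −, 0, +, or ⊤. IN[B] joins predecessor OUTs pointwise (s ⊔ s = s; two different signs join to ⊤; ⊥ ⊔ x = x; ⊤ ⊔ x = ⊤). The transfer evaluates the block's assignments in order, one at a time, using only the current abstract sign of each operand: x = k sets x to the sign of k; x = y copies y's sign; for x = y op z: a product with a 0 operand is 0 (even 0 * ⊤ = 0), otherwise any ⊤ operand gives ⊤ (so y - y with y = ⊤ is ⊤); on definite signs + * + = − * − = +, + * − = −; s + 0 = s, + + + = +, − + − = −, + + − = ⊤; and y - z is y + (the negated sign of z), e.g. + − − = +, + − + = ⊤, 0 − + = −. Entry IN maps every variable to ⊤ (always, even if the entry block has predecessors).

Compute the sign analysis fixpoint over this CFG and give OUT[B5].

Per-block solution:
  B0: | IN=(all ⊤) | OUT={a:0; rest ⊤}
  B1: | IN={a:0; rest ⊤} | OUT={a:0, f:0; rest ⊤}
  B2: | IN={a:0, f:0; rest ⊤} | OUT={a:0, b:0, f:0; rest ⊤}
  B3: | IN={a:0, b:0, f:0; rest ⊤} | OUT={a:+, b:-, f:0; rest ⊤}
  B4: | IN={a:+, b:-, f:0; rest ⊤} | OUT={a:+, b:-, c:+, e:+, f:0; rest ⊤}
  B5: | IN=(all ⊤) | OUT={b:0; rest ⊤}

Merge at B5: IN[B5] = OUT[B0] ⊔ OUT[B4] = {a: ⊤, b: ⊤, c: ⊤, d: ⊤, e: ⊤, f: ⊤}
Applying B5's transfer function to that IN value gives OUT[B5] (row B5 above).

Answer: {a: ⊤, b: 0, c: ⊤, d: ⊤, e: ⊤, f: ⊤}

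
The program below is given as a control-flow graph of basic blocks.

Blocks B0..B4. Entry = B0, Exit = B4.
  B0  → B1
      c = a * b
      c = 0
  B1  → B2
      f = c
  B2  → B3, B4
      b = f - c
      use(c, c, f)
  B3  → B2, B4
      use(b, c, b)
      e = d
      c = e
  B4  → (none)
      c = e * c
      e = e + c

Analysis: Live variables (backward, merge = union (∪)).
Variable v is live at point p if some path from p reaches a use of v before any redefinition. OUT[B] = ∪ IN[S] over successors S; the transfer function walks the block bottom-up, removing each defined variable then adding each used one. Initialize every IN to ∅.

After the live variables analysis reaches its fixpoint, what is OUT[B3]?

Answer: {c, d, e, f}

Trace:
Per-block solution:
  B0: | IN={a, b, d, e} | OUT={c, d, e}
  B1: | IN={c, d, e} | OUT={c, d, e, f}
  B2: | IN={c, d, e, f} | OUT={b, c, d, e, f}
  B3: | IN={b, c, d, f} | OUT={c, d, e, f}
  B4: | IN={c, e} | OUT={}

Merge at B3: OUT[B3] = IN[B2] ⊔ IN[B4] = {c, d, e, f}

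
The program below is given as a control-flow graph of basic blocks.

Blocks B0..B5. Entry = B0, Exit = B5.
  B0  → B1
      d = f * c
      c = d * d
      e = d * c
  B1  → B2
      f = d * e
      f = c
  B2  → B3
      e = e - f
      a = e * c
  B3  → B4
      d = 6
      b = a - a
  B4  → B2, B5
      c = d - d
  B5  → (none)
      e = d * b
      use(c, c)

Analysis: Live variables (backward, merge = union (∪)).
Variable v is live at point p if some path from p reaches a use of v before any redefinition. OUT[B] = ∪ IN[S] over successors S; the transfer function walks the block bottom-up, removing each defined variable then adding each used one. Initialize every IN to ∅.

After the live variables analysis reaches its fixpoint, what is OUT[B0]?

Answer: {c, d, e}

Derivation:
Fixpoint table:
  B0: | IN={c, f} | OUT={c, d, e}
  B1: | IN={c, d, e} | OUT={c, e, f}
  B2: | IN={c, e, f} | OUT={a, e, f}
  B3: | IN={a, e, f} | OUT={b, d, e, f}
  B4: | IN={b, d, e, f} | OUT={b, c, d, e, f}
  B5: | IN={b, c, d} | OUT={}

Merge at B0: OUT[B0] = IN[B1] = {c, d, e}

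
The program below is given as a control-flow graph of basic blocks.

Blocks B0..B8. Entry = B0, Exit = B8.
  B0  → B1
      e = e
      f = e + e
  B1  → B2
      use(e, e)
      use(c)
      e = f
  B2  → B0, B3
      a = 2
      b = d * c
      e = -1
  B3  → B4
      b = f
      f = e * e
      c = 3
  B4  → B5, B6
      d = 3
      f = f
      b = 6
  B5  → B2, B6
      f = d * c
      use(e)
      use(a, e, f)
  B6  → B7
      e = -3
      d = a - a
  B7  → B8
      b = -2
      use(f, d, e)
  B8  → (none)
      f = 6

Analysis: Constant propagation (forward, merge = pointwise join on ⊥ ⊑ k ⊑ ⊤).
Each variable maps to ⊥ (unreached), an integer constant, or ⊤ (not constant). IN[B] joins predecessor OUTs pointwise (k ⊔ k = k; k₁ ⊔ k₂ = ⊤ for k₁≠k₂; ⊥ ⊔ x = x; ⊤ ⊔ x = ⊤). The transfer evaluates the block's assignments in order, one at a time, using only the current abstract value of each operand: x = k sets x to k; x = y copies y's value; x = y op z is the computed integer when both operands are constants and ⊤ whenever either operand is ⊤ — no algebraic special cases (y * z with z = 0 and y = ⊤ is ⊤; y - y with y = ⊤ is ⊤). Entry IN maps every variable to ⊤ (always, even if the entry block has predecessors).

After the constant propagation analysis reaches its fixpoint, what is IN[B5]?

Converged values:
  B0:  IN=(all ⊤)  OUT=(all ⊤)
  B1:  IN=(all ⊤)  OUT=(all ⊤)
  B2:  IN=(all ⊤)  OUT={a:2, e:-1; rest ⊤}
  B3:  IN={a:2, e:-1; rest ⊤}  OUT={a:2, c:3, e:-1, f:1; rest ⊤}
  B4:  IN={a:2, c:3, e:-1, f:1; rest ⊤}  OUT={a:2, b:6, c:3, d:3, e:-1, f:1; rest ⊤}
  B5:  IN={a:2, b:6, c:3, d:3, e:-1, f:1; rest ⊤}  OUT={a:2, b:6, c:3, d:3, e:-1, f:9; rest ⊤}
  B6:  IN={a:2, b:6, c:3, d:3, e:-1; rest ⊤}  OUT={a:2, b:6, c:3, d:0, e:-3; rest ⊤}
  B7:  IN={a:2, b:6, c:3, d:0, e:-3; rest ⊤}  OUT={a:2, b:-2, c:3, d:0, e:-3; rest ⊤}
  B8:  IN={a:2, b:-2, c:3, d:0, e:-3; rest ⊤}  OUT={a:2, b:-2, c:3, d:0, e:-3, f:6; rest ⊤}

Merge at B5: IN[B5] = OUT[B4] = {a: 2, b: 6, c: 3, d: 3, e: -1, f: 1}

Answer: {a: 2, b: 6, c: 3, d: 3, e: -1, f: 1}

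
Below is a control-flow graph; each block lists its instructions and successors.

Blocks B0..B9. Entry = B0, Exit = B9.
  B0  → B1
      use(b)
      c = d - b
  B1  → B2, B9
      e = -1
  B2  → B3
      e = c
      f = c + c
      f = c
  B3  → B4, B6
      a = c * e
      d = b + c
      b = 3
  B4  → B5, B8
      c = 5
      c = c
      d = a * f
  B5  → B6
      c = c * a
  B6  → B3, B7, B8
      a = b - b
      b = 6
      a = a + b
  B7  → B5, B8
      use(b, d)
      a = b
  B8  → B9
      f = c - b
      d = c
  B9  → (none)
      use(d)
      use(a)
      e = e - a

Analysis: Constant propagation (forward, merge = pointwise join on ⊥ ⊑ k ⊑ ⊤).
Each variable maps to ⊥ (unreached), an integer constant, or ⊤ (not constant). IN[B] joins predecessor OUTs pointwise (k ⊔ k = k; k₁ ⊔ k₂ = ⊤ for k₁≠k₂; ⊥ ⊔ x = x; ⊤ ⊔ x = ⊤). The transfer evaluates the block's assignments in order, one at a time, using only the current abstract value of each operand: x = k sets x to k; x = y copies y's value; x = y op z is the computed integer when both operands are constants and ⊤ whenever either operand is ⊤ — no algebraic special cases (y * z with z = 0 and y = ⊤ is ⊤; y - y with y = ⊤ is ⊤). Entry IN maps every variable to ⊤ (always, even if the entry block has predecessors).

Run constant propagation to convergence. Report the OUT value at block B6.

Answer: {a: ⊤, b: 6, c: ⊤, d: ⊤, e: ⊤, f: ⊤}

Derivation:
Fixpoint table:
  B0:  IN=(all ⊤)  OUT=(all ⊤)
  B1:  IN=(all ⊤)  OUT={e:-1; rest ⊤}
  B2:  IN={e:-1; rest ⊤}  OUT=(all ⊤)
  B3:  IN=(all ⊤)  OUT={b:3; rest ⊤}
  B4:  IN={b:3; rest ⊤}  OUT={b:3, c:5; rest ⊤}
  B5:  IN=(all ⊤)  OUT=(all ⊤)
  B6:  IN=(all ⊤)  OUT={b:6; rest ⊤}
  B7:  IN={b:6; rest ⊤}  OUT={a:6, b:6; rest ⊤}
  B8:  IN=(all ⊤)  OUT=(all ⊤)
  B9:  IN=(all ⊤)  OUT=(all ⊤)

Merge at B6: IN[B6] = OUT[B3] ⊔ OUT[B5] = {a: ⊤, b: ⊤, c: ⊤, d: ⊤, e: ⊤, f: ⊤}
Applying B6's transfer function to that IN value gives OUT[B6] (row B6 above).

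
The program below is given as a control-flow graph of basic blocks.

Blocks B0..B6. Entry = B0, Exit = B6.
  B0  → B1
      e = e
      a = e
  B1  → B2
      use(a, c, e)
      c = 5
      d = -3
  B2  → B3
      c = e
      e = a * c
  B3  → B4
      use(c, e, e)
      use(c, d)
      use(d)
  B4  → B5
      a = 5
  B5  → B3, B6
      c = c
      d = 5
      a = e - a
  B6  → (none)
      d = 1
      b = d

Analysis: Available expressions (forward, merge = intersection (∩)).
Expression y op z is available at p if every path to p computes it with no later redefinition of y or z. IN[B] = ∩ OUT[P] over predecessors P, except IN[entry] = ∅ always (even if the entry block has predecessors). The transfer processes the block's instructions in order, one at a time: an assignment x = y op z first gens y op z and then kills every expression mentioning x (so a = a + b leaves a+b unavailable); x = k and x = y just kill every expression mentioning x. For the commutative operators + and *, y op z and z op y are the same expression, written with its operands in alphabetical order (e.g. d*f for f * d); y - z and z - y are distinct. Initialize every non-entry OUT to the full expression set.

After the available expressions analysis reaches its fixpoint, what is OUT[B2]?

Converged values:
  B0:  IN={}  OUT={}
  B1:  IN={}  OUT={}
  B2:  IN={}  OUT={a*c}
  B3:  IN={}  OUT={}
  B4:  IN={}  OUT={}
  B5:  IN={}  OUT={}
  B6:  IN={}  OUT={}

Merge at B2: IN[B2] = OUT[B1] = {}
Applying B2's transfer function to that IN value gives OUT[B2] (row B2 above).

Answer: {a*c}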